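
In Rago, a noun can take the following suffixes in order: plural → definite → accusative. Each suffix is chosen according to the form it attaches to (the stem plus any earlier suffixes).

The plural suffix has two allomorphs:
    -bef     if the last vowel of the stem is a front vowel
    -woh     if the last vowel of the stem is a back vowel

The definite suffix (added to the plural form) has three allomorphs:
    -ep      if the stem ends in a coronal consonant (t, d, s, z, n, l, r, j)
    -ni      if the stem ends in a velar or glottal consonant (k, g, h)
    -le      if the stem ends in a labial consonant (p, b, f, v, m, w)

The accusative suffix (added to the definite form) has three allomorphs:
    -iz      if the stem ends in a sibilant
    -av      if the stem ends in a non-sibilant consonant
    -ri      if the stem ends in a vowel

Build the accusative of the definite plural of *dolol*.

The last vowel of *dolol* is /o/, which is a back vowel, so the plural suffix is -woh, giving *dololwoh*.
The plural form *dololwoh*: final consonant = /h/, velar/glottal → -ni → *dololwohni*.
The final sound of the definite form *dololwohni* is /i/, which is a vowel, so the accusative suffix is -ri, giving *dololwohniri*.

dololwohniri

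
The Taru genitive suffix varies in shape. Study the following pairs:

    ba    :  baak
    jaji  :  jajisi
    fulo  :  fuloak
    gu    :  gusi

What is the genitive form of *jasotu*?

The alternation tracks the last vowel of the stem — -si when the last vowel of the stem is a high vowel (*jaji*, *gu*); -ak when the last vowel of the stem is a non-high vowel (*ba*, *fulo*).
Since the last vowel of *jasotu* is /u/ (a high vowel), it takes -si, giving *jasotusi*.

jasotusi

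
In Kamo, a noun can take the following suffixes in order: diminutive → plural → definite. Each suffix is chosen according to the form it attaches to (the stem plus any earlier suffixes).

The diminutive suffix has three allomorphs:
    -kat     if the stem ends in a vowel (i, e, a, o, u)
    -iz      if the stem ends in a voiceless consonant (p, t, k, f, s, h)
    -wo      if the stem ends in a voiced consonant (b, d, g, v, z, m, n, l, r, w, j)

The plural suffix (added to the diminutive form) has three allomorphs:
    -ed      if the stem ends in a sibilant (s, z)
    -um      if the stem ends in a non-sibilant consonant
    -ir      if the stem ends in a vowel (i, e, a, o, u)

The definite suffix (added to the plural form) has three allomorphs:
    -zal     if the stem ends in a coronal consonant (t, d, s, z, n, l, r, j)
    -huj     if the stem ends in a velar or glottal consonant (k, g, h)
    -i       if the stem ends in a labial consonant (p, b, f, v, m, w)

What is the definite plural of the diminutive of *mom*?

momwoirzal

The final sound of *mom* is /m/, which is a voiced consonant, so the diminutive suffix is -wo, giving *momwo*.
Since the final sound of the diminutive form *momwo* is /o/ (a vowel), it takes -ir, giving *momwoir*.
The plural form *momwoir*: final consonant = /r/, coronal → -zal → *momwoirzal*.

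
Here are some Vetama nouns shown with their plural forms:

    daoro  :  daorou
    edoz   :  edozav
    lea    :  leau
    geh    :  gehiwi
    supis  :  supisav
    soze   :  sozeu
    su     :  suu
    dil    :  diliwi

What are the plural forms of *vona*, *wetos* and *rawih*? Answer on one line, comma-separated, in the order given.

Looking at the final sound of each stem: -av when the stem ends in a sibilant (*edoz*, *supis*); -iwi when the stem ends in a non-sibilant consonant (*geh*, *dil*); -u when the stem ends in a vowel (*daoro*, *lea*, *soze*, *su*).
*vona*: final sound = /a/, a vowel → -u → *vonau*.
*wetos*: final sound = /s/, a sibilant → -av → *wetosav*.
The final sound of *rawih* is /h/, which is a non-sibilant consonant, so the suffix is -iwi, giving *rawihiwi*.

vonau, wetosav, rawihiwi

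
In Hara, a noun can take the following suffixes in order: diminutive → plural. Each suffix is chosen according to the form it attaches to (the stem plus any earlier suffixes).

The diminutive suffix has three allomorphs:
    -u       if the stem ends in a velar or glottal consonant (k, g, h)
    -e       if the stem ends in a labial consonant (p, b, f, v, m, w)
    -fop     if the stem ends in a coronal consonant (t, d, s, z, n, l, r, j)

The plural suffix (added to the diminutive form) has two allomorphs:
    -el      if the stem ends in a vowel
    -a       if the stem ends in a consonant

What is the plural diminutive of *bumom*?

bumomeel

*bumom*: final consonant = /m/, labial → -e → *bumome*.
The final sound of the diminutive form *bumome* is /e/, which is a vowel, so the plural suffix is -el, giving *bumomeel*.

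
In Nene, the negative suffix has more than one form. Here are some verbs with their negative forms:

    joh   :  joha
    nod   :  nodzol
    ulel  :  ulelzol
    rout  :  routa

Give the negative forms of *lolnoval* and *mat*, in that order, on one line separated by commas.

The alternation tracks the final consonant of the stem — -a when the stem ends in a voiceless consonant (*joh*, *rout*); -zol when the stem ends in a voiced consonant (*nod*, *ulel*).
*lolnoval* — final consonant /l/ (voiced) → -zol → *lolnovalzol*.
The final consonant of *mat* is /t/, which is voiceless, so the suffix is -a, giving *mata*.

lolnovalzol, mata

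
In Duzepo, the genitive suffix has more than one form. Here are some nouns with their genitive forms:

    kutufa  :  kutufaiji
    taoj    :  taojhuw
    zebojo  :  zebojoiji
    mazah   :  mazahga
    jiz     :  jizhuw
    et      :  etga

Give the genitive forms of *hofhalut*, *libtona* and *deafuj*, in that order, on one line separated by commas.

hofhalutga, libtonaiji, deafujhuw

Looking at the final sound of each stem: -ga when the stem ends in a voiceless consonant (*mazah*, *et*); -huw when the stem ends in a voiced consonant (*taoj*, *jiz*); -iji when the stem ends in a vowel (*kutufa*, *zebojo*).
Since the final sound of *hofhalut* is /t/ (a voiceless consonant), it takes -ga, giving *hofhalutga*.
*libtona*: final sound = /a/, a vowel → -iji → *libtonaiji*.
*deafuj*: final sound = /j/, a voiced consonant → -huw → *deafujhuw*.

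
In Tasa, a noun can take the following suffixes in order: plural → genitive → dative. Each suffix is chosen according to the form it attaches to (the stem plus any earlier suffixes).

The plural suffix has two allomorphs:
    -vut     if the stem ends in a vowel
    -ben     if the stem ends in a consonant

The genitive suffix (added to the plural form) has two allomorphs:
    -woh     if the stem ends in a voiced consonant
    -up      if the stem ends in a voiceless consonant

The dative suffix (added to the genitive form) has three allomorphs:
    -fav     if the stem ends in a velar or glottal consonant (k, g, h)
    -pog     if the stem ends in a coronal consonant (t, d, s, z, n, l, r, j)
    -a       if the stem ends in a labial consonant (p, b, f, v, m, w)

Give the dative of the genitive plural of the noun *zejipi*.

zejipivutupa

*zejipi* — final sound /i/ (a vowel) → -vut → *zejipivut*.
The final consonant of the plural form *zejipivut* is /t/, which is voiceless, so the genitive suffix is -up, giving *zejipivutup*.
The genitive form *zejipivutup* — final consonant /p/ (labial) → -a → *zejipivutupa*.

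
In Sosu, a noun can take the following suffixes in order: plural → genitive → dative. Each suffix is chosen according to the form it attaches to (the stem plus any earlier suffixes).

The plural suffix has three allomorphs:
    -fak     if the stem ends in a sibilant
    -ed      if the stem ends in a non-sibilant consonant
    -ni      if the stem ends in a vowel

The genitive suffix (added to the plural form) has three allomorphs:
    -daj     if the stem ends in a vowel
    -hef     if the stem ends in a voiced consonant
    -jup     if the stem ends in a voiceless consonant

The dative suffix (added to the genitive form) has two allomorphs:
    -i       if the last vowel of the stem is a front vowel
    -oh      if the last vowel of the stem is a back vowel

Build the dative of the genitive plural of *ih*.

*ih* — final sound /h/ (a non-sibilant consonant) → -ed → *ihed*.
The final sound of the plural form *ihed* is /d/, which is a voiced consonant, so the genitive suffix is -hef, giving *ihedhef*.
Since the last vowel of the genitive form *ihedhef* is /e/ (a front vowel), it takes -i, giving *ihedhefi*.

ihedhefi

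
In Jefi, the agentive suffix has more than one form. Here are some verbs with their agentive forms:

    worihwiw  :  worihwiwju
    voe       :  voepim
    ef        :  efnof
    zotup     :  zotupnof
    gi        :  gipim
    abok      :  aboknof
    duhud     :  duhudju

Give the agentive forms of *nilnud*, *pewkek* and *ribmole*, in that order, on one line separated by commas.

The pattern is voicing of the final sound: -nof when the stem ends in a voiceless consonant (*ef*, *zotup*, *abok*); -ju when the stem ends in a voiced consonant (*worihwiw*, *duhud*); -pim when the stem ends in a vowel (*voe*, *gi*).
*nilnud*: final sound = /d/, a voiced consonant → -ju → *nilnudju*.
*pewkek* — final sound /k/ (a voiceless consonant) → -nof → *pewkeknof*.
Since the final sound of *ribmole* is /e/ (a vowel), it takes -pim, giving *ribmolepim*.

nilnudju, pewkeknof, ribmolepim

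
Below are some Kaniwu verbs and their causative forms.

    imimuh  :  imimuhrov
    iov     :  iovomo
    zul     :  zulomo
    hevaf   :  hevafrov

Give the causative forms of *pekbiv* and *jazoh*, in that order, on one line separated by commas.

pekbivomo, jazohrov

The pattern is voicing of the final consonant: -rov when the stem ends in a voiceless consonant (*imimuh*, *hevaf*); -omo when the stem ends in a voiced consonant (*iov*, *zul*).
The final consonant of *pekbiv* is /v/, which is voiced, so the suffix is -omo, giving *pekbivomo*.
*jazoh*: final consonant = /h/, voiceless → -rov → *jazohrov*.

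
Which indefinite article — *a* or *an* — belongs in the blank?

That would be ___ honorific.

an

The indefinite article is chosen by the initial *sound* of the following word, not its spelling.
*honorific* begins with the sound /ɒ/ (silent h) — a vowel sound.
So the article is *an*: That would be an honorific.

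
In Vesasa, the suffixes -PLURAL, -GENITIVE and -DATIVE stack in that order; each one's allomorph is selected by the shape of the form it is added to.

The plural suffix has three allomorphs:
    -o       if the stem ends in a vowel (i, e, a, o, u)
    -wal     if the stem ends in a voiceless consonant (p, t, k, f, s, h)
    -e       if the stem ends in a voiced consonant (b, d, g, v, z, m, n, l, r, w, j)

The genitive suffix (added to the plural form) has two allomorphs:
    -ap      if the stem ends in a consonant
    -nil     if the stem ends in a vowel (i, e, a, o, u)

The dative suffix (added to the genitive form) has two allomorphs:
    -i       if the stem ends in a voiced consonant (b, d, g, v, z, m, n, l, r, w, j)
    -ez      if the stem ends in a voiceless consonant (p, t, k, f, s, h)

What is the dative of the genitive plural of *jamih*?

Since the final sound of *jamih* is /h/ (a voiceless consonant), it takes -wal, giving *jamihwal*.
The plural form *jamihwal* — final sound /l/ (a consonant) → -ap → *jamihwalap*.
Since the final consonant of the genitive form *jamihwalap* is /p/ (voiceless), it takes -ez, giving *jamihwalapez*.

jamihwalapez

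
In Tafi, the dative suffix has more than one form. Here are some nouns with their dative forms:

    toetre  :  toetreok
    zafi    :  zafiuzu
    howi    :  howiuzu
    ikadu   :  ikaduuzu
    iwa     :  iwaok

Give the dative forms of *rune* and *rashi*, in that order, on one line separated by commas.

runeok, rashiuzu

The pattern is height harmony: -uzu when the last vowel of the stem is a high vowel (*zafi*, *howi*, *ikadu*); -ok when the last vowel of the stem is a non-high vowel (*toetre*, *iwa*).
Since the last vowel of *rune* is /e/ (a non-high vowel), it takes -ok, giving *runeok*.
*rashi*: last vowel = /i/, a high vowel → -uzu → *rashiuzu*.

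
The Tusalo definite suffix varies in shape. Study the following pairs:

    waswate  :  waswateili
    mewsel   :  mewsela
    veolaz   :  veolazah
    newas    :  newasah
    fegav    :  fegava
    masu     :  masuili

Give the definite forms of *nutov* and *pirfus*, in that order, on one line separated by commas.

nutova, pirfusah

Looking at the final sound of each stem: -ah when the stem ends in a sibilant (*veolaz*, *newas*); -a when the stem ends in a non-sibilant consonant (*mewsel*, *fegav*); -ili when the stem ends in a vowel (*waswate*, *masu*).
The final sound of *nutov* is /v/, which is a non-sibilant consonant, so the suffix is -a, giving *nutova*.
*pirfus* — final sound /s/ (a sibilant) → -ah → *pirfusah*.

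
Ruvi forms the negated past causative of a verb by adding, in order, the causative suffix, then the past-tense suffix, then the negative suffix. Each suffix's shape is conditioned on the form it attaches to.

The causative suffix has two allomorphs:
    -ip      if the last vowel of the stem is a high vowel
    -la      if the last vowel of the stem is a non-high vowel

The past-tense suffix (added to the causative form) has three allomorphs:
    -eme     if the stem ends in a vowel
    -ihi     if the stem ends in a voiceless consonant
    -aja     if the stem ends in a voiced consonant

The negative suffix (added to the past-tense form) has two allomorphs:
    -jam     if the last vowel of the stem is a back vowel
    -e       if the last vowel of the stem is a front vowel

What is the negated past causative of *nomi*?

nomiipihie

*nomi* — last vowel /i/ (a high vowel) → -ip → *nomiip*.
The causative form *nomiip*: final sound = /p/, a voiceless consonant → -ihi → *nomiipihi*.
The last vowel of the past-tense form *nomiipihi* is /i/, which is a front vowel, so the negative suffix is -e, giving *nomiipihie*.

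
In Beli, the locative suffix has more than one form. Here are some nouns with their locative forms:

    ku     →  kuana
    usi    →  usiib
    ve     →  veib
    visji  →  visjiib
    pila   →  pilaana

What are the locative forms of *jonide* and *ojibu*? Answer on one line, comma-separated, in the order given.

jonideib, ojibuana

Looking at the last vowel of each stem: -ib when the last vowel of the stem is a front vowel (*usi*, *ve*, *visji*); -ana when the last vowel of the stem is a back vowel (*ku*, *pila*).
The last vowel of *jonide* is /e/, which is a front vowel, so the suffix is -ib, giving *jonideib*.
The last vowel of *ojibu* is /u/, which is a back vowel, so the suffix is -ana, giving *ojibuana*.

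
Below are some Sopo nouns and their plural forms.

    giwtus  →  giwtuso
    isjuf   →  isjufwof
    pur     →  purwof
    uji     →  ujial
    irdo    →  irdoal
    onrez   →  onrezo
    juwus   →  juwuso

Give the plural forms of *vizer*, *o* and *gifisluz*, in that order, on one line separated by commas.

The pattern is sibilance of the final sound: -o when the stem ends in a sibilant (*giwtus*, *onrez*, *juwus*); -wof when the stem ends in a non-sibilant consonant (*isjuf*, *pur*); -al when the stem ends in a vowel (*uji*, *irdo*).
Since the final sound of *vizer* is /r/ (a non-sibilant consonant), it takes -wof, giving *vizerwof*.
Since the final sound of *o* is /o/ (a vowel), it takes -al, giving *oal*.
*gifisluz*: final sound = /z/, a sibilant → -o → *gifisluzo*.

vizerwof, oal, gifisluzo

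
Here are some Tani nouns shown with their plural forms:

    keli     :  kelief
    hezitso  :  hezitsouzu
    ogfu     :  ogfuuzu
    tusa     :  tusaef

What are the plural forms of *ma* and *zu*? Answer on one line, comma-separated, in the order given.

The suffix is conditioned by the last vowel: -uzu when the last vowel of the stem is a rounded vowel (*hezitso*, *ogfu*); -ef when the last vowel of the stem is an unrounded vowel (*keli*, *tusa*).
Since the last vowel of *ma* is /a/ (an unrounded vowel), it takes -ef, giving *maef*.
The last vowel of *zu* is /u/, which is a rounded vowel, so the suffix is -uzu, giving *zuuzu*.

maef, zuuzu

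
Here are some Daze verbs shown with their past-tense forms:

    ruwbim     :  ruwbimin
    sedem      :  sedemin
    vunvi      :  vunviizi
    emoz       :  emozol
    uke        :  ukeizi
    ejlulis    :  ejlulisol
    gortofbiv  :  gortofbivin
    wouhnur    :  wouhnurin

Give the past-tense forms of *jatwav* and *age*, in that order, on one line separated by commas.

jatwavin, ageizi

The alternation tracks the final sound of the stem — -ol when the stem ends in a sibilant (*emoz*, *ejlulis*); -in when the stem ends in a non-sibilant consonant (*ruwbim*, *sedem*, *gortofbiv*, *wouhnur*); -izi when the stem ends in a vowel (*vunvi*, *uke*).
The final sound of *jatwav* is /v/, which is a non-sibilant consonant, so the suffix is -in, giving *jatwavin*.
*age*: final sound = /e/, a vowel → -izi → *ageizi*.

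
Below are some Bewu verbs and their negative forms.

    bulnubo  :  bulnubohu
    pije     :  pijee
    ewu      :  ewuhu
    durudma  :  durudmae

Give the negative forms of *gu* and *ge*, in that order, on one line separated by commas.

The pattern is rounding harmony: -hu when the last vowel of the stem is a rounded vowel (*bulnubo*, *ewu*); -e when the last vowel of the stem is an unrounded vowel (*pije*, *durudma*).
*gu* — last vowel /u/ (a rounded vowel) → -hu → *guhu*.
*ge*: last vowel = /e/, an unrounded vowel → -e → *gee*.

guhu, gee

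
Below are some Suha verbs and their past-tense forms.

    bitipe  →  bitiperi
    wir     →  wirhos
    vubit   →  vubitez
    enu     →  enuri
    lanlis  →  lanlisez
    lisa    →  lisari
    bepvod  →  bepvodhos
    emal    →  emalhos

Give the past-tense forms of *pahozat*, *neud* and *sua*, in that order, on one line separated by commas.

The suffix is conditioned by the final sound: -ez when the stem ends in a voiceless consonant (*vubit*, *lanlis*); -hos when the stem ends in a voiced consonant (*wir*, *bepvod*, *emal*); -ri when the stem ends in a vowel (*bitipe*, *enu*, *lisa*).
*pahozat*: final sound = /t/, a voiceless consonant → -ez → *pahozatez*.
The final sound of *neud* is /d/, which is a voiced consonant, so the suffix is -hos, giving *neudhos*.
The final sound of *sua* is /a/, which is a vowel, so the suffix is -ri, giving *suari*.

pahozatez, neudhos, suari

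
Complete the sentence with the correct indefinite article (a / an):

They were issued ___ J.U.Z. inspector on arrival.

The indefinite article is chosen by the initial *sound* of the following word, not its spelling.
The initialism *J.U.Z.* is read letter by letter; the first letter, J, is pronounced /dʒeɪ/, which begins with a consonant sound.
So the article is *a*: They were issued a J.U.Z. inspector on arrival.

a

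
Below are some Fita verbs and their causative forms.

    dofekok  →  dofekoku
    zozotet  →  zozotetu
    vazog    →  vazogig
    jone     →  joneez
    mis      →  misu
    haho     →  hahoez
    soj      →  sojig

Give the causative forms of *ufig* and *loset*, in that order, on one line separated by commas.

ufigig, losetu

The suffix is conditioned by the final sound: -u when the stem ends in a voiceless consonant (*dofekok*, *zozotet*, *mis*); -ig when the stem ends in a voiced consonant (*vazog*, *soj*); -ez when the stem ends in a vowel (*jone*, *haho*).
The final sound of *ufig* is /g/, which is a voiced consonant, so the suffix is -ig, giving *ufigig*.
*loset*: final sound = /t/, a voiceless consonant → -u → *losetu*.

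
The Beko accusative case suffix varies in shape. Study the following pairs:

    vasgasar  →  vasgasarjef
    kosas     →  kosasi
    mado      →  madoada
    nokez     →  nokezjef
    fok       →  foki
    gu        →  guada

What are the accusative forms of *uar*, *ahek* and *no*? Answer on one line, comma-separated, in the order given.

uarjef, aheki, noada

The alternation tracks the final sound of the stem — -i when the stem ends in a voiceless consonant (*kosas*, *fok*); -jef when the stem ends in a voiced consonant (*vasgasar*, *nokez*); -ada when the stem ends in a vowel (*mado*, *gu*).
*uar*: final sound = /r/, a voiced consonant → -jef → *uarjef*.
The final sound of *ahek* is /k/, which is a voiceless consonant, so the suffix is -i, giving *aheki*.
Since the final sound of *no* is /o/ (a vowel), it takes -ada, giving *noada*.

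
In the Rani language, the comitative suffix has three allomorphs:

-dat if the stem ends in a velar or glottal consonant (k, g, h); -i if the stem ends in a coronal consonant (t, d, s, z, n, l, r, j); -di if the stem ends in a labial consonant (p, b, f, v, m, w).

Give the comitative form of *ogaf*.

The final consonant of *ogaf* is /f/, which is labial, so the suffix is -di, giving *ogafdi*.

ogafdi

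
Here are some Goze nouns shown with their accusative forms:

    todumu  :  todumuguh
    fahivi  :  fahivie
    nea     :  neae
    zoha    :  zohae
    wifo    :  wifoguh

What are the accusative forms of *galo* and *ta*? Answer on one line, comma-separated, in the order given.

galoguh, tae

The alternation tracks the last vowel of the stem — -guh when the last vowel of the stem is a rounded vowel (*todumu*, *wifo*); -e when the last vowel of the stem is an unrounded vowel (*fahivi*, *nea*, *zoha*).
*galo* — last vowel /o/ (a rounded vowel) → -guh → *galoguh*.
*ta*: last vowel = /a/, an unrounded vowel → -e → *tae*.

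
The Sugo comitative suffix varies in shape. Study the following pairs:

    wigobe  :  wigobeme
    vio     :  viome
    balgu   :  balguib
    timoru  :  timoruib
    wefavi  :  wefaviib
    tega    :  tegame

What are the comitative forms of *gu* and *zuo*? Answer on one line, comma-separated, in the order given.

guib, zuome

The suffix is conditioned by the last vowel: -ib when the last vowel of the stem is a high vowel (*balgu*, *timoru*, *wefavi*); -me when the last vowel of the stem is a non-high vowel (*wigobe*, *vio*, *tega*).
*gu*: last vowel = /u/, a high vowel → -ib → *guib*.
*zuo*: last vowel = /o/, a non-high vowel → -me → *zuome*.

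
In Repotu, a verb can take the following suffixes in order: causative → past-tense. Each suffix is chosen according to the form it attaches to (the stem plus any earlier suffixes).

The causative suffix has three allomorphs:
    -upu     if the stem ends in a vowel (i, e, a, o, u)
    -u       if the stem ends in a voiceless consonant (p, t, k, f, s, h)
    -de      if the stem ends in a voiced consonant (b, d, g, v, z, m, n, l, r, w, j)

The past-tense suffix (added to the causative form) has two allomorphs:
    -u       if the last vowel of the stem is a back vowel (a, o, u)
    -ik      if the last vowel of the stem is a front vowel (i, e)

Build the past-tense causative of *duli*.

duliupuu

Since the final sound of *duli* is /i/ (a vowel), it takes -upu, giving *duliupu*.
The causative form *duliupu*: last vowel = /u/, a back vowel → -u → *duliupuu*.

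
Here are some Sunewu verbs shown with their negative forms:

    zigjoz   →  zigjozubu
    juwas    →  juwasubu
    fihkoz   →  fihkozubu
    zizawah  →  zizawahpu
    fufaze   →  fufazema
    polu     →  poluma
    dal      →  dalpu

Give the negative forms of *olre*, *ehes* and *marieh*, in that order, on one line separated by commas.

olrema, ehesubu, mariehpu

The alternation tracks the final sound of the stem — -ubu when the stem ends in a sibilant (*zigjoz*, *juwas*, *fihkoz*); -pu when the stem ends in a non-sibilant consonant (*zizawah*, *dal*); -ma when the stem ends in a vowel (*fufaze*, *polu*).
The final sound of *olre* is /e/, which is a vowel, so the suffix is -ma, giving *olrema*.
*ehes* — final sound /s/ (a sibilant) → -ubu → *ehesubu*.
The final sound of *marieh* is /h/, which is a non-sibilant consonant, so the suffix is -pu, giving *mariehpu*.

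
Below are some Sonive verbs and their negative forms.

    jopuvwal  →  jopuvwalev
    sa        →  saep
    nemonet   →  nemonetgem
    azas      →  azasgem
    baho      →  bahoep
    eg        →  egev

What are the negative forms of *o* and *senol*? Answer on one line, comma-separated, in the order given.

Looking at the final sound of each stem: -gem when the stem ends in a voiceless consonant (*nemonet*, *azas*); -ev when the stem ends in a voiced consonant (*jopuvwal*, *eg*); -ep when the stem ends in a vowel (*sa*, *baho*).
*o* — final sound /o/ (a vowel) → -ep → *oep*.
The final sound of *senol* is /l/, which is a voiced consonant, so the suffix is -ev, giving *senolev*.

oep, senolev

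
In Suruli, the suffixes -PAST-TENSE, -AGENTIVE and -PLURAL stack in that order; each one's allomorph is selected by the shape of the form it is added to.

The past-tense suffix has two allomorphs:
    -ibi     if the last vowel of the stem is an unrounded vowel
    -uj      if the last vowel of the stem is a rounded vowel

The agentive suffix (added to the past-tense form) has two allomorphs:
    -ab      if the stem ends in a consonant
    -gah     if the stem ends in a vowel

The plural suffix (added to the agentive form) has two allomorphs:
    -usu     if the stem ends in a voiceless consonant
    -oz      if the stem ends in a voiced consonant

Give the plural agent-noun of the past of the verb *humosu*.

*humosu* — last vowel /u/ (a rounded vowel) → -uj → *humosuuj*.
The final sound of the past-tense form *humosuuj* is /j/, which is a consonant, so the agentive suffix is -ab, giving *humosuujab*.
The agentive form *humosuujab* — final consonant /b/ (voiced) → -oz → *humosuujaboz*.

humosuujaboz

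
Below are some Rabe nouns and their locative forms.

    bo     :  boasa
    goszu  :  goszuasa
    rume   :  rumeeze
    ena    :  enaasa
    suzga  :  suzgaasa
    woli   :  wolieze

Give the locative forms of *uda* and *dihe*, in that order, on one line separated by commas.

The alternation tracks the last vowel of the stem — -eze when the last vowel of the stem is a front vowel (*rume*, *woli*); -asa when the last vowel of the stem is a back vowel (*bo*, *goszu*, *ena*, *suzga*).
Since the last vowel of *uda* is /a/ (a back vowel), it takes -asa, giving *udaasa*.
*dihe*: last vowel = /e/, a front vowel → -eze → *diheeze*.

udaasa, diheeze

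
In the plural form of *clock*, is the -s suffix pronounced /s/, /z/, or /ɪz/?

The stem *clock* ends in a voiceless non-sibilant consonant.
The plural suffix surfaces as /ɪz/ after sibilants, /s/ after other voiceless consonants, and /z/ after other voiced sounds.
So the plural -s on *clock* is pronounced /s/.

/s/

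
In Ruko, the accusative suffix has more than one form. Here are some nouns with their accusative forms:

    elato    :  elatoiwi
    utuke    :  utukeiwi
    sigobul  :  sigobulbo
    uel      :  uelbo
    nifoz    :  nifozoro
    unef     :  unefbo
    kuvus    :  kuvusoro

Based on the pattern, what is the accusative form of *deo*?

The pattern is sibilance of the final sound: -oro when the stem ends in a sibilant (*nifoz*, *kuvus*); -bo when the stem ends in a non-sibilant consonant (*sigobul*, *uel*, *unef*); -iwi when the stem ends in a vowel (*elato*, *utuke*).
The final sound of *deo* is /o/, which is a vowel, so the suffix is -iwi, giving *deoiwi*.

deoiwi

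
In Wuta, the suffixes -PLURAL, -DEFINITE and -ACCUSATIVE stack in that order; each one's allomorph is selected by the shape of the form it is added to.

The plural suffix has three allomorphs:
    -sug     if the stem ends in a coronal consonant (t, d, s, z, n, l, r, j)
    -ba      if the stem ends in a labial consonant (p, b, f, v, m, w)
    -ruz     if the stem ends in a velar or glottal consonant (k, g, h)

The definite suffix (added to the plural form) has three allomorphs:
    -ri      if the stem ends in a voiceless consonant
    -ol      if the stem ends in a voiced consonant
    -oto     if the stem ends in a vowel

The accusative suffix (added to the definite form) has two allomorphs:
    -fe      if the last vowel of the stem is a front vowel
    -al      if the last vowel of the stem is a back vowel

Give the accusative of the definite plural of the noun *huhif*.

Since the final consonant of *huhif* is /f/ (labial), it takes -ba, giving *huhifba*.
The final sound of the plural form *huhifba* is /a/, which is a vowel, so the definite suffix is -oto, giving *huhifbaoto*.
The definite form *huhifbaoto* — last vowel /o/ (a back vowel) → -al → *huhifbaotoal*.

huhifbaotoal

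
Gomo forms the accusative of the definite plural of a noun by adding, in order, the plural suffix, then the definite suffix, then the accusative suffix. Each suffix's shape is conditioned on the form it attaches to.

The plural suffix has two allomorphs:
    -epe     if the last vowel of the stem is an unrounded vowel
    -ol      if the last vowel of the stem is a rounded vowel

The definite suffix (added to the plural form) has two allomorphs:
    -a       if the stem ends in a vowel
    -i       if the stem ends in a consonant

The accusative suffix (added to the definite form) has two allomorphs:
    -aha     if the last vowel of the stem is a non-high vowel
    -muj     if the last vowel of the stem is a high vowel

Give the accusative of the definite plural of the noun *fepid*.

The last vowel of *fepid* is /i/, which is an unrounded vowel, so the plural suffix is -epe, giving *fepidepe*.
Since the final sound of the plural form *fepidepe* is /e/ (a vowel), it takes -a, giving *fepidepea*.
Since the last vowel of the definite form *fepidepea* is /a/ (a non-high vowel), it takes -aha, giving *fepidepeaaha*.

fepidepeaaha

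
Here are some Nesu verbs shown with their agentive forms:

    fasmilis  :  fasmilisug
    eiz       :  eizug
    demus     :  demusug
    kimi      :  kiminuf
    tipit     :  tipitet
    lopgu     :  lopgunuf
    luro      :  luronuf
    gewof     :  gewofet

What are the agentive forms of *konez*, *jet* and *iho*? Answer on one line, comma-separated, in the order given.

konezug, jetet, ihonuf

The suffix is conditioned by the final sound: -ug when the stem ends in a sibilant (*fasmilis*, *eiz*, *demus*); -et when the stem ends in a non-sibilant consonant (*tipit*, *gewof*); -nuf when the stem ends in a vowel (*kimi*, *lopgu*, *luro*).
*konez*: final sound = /z/, a sibilant → -ug → *konezug*.
Since the final sound of *jet* is /t/ (a non-sibilant consonant), it takes -et, giving *jetet*.
*iho*: final sound = /o/, a vowel → -nuf → *ihonuf*.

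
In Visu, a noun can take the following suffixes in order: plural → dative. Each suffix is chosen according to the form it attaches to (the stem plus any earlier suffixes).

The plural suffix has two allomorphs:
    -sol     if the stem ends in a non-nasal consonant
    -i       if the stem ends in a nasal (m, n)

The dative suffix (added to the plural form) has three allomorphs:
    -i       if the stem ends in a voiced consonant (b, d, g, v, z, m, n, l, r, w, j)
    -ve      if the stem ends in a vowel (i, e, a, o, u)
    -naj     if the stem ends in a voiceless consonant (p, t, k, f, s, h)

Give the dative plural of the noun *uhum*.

*uhum*: final consonant = /m/, a nasal → -i → *uhumi*.
The final sound of the plural form *uhumi* is /i/, which is a vowel, so the dative suffix is -ve, giving *uhumive*.

uhumive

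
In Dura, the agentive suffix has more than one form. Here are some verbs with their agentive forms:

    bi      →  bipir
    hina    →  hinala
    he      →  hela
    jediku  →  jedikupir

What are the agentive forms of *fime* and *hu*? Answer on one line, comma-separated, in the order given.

fimela, hupir

The suffix is conditioned by the last vowel: -pir when the last vowel of the stem is a high vowel (*bi*, *jediku*); -la when the last vowel of the stem is a non-high vowel (*hina*, *he*).
The last vowel of *fime* is /e/, which is a non-high vowel, so the suffix is -la, giving *fimela*.
*hu*: last vowel = /u/, a high vowel → -pir → *hupir*.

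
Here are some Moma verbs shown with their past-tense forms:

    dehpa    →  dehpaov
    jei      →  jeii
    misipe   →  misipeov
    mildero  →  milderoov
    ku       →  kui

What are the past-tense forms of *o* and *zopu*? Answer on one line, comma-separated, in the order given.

oov, zopui

The suffix is conditioned by the last vowel: -i when the last vowel of the stem is a high vowel (*jei*, *ku*); -ov when the last vowel of the stem is a non-high vowel (*dehpa*, *misipe*, *mildero*).
The last vowel of *o* is /o/, which is a non-high vowel, so the suffix is -ov, giving *oov*.
The last vowel of *zopu* is /u/, which is a high vowel, so the suffix is -i, giving *zopui*.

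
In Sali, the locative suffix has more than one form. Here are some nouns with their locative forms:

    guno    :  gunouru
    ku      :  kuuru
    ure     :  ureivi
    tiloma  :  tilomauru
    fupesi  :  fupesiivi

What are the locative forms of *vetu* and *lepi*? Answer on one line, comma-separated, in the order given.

vetuuru, lepiivi

Looking at the last vowel of each stem: -ivi when the last vowel of the stem is a front vowel (*ure*, *fupesi*); -uru when the last vowel of the stem is a back vowel (*guno*, *ku*, *tiloma*).
The last vowel of *vetu* is /u/, which is a back vowel, so the suffix is -uru, giving *vetuuru*.
*lepi* — last vowel /i/ (a front vowel) → -ivi → *lepiivi*.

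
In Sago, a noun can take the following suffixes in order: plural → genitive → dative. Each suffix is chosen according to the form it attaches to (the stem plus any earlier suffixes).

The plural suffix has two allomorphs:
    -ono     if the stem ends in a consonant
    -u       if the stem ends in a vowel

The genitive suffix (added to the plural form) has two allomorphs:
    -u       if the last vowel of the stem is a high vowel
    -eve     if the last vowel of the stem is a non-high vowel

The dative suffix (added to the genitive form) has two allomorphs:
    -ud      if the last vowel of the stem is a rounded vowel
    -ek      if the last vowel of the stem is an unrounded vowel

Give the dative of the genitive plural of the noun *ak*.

Since the final sound of *ak* is /k/ (a consonant), it takes -ono, giving *akono*.
Since the last vowel of the plural form *akono* is /o/ (a non-high vowel), it takes -eve, giving *akonoeve*.
Since the last vowel of the genitive form *akonoeve* is /e/ (an unrounded vowel), it takes -ek, giving *akonoeveek*.

akonoeveek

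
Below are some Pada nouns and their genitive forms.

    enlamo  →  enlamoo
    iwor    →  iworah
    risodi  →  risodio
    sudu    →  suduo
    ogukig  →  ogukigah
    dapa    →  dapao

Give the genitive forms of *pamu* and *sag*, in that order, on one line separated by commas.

pamuo, sagah

The pattern is consonant vs. vowel: -ah when the stem ends in a consonant (*iwor*, *ogukig*); -o when the stem ends in a vowel (*enlamo*, *risodi*, *sudu*, *dapa*).
Since the final sound of *pamu* is /u/ (a vowel), it takes -o, giving *pamuo*.
*sag*: final sound = /g/, a consonant → -ah → *sagah*.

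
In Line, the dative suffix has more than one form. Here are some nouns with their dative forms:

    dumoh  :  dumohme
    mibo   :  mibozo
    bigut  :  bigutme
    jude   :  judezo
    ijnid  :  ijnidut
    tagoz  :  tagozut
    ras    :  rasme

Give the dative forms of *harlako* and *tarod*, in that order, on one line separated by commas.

harlakozo, tarodut

Looking at the final sound of each stem: -me when the stem ends in a voiceless consonant (*dumoh*, *bigut*, *ras*); -ut when the stem ends in a voiced consonant (*ijnid*, *tagoz*); -zo when the stem ends in a vowel (*mibo*, *jude*).
The final sound of *harlako* is /o/, which is a vowel, so the suffix is -zo, giving *harlakozo*.
The final sound of *tarod* is /d/, which is a voiced consonant, so the suffix is -ut, giving *tarodut*.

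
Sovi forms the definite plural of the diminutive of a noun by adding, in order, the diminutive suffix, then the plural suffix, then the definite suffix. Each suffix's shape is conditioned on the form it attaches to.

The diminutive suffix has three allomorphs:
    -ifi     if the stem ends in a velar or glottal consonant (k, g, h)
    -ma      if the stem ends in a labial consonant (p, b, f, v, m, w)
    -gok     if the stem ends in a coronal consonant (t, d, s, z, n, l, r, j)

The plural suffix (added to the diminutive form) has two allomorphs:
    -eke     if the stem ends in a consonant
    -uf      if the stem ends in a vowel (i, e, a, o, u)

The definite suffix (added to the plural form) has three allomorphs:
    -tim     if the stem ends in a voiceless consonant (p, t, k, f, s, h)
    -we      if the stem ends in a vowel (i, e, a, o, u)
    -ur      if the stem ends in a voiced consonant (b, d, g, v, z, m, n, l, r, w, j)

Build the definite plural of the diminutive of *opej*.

opejgokekewe

*opej*: final consonant = /j/, coronal → -gok → *opejgok*.
The diminutive form *opejgok*: final sound = /k/, a consonant → -eke → *opejgokeke*.
Since the final sound of the plural form *opejgokeke* is /e/ (a vowel), it takes -we, giving *opejgokekewe*.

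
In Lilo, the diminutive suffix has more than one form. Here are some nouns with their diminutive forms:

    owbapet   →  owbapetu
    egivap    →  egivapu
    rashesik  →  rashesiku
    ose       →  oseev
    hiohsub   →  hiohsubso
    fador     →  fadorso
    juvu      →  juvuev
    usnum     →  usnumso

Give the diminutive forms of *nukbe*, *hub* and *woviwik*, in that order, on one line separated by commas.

The alternation tracks the final sound of the stem — -u when the stem ends in a voiceless consonant (*owbapet*, *egivap*, *rashesik*); -so when the stem ends in a voiced consonant (*hiohsub*, *fador*, *usnum*); -ev when the stem ends in a vowel (*ose*, *juvu*).
*nukbe* — final sound /e/ (a vowel) → -ev → *nukbeev*.
Since the final sound of *hub* is /b/ (a voiced consonant), it takes -so, giving *hubso*.
Since the final sound of *woviwik* is /k/ (a voiceless consonant), it takes -u, giving *woviwiku*.

nukbeev, hubso, woviwiku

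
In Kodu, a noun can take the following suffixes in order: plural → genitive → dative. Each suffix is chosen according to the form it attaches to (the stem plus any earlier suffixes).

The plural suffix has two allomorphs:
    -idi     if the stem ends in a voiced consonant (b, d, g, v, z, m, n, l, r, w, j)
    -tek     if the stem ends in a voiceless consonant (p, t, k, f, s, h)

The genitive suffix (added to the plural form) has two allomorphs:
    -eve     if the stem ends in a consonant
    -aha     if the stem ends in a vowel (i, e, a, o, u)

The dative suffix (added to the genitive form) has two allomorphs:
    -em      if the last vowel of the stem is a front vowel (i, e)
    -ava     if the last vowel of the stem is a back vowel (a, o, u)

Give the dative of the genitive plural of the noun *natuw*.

The final consonant of *natuw* is /w/, which is voiced, so the plural suffix is -idi, giving *natuwidi*.
The plural form *natuwidi* — final sound /i/ (a vowel) → -aha → *natuwidiaha*.
Since the last vowel of the genitive form *natuwidiaha* is /a/ (a back vowel), it takes -ava, giving *natuwidiahaava*.

natuwidiahaava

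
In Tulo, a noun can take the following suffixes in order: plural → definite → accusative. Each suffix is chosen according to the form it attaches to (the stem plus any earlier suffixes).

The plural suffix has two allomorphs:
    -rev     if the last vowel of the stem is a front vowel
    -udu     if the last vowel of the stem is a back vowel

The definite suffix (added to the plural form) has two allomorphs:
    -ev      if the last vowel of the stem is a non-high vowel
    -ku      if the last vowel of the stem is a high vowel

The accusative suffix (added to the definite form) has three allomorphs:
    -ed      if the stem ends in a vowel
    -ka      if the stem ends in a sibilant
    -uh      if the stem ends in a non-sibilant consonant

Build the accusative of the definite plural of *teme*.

temerevevuh

The last vowel of *teme* is /e/, which is a front vowel, so the plural suffix is -rev, giving *temerev*.
The last vowel of the plural form *temerev* is /e/, which is a non-high vowel, so the definite suffix is -ev, giving *temerevev*.
The definite form *temerevev*: final sound = /v/, a non-sibilant consonant → -uh → *temerevevuh*.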